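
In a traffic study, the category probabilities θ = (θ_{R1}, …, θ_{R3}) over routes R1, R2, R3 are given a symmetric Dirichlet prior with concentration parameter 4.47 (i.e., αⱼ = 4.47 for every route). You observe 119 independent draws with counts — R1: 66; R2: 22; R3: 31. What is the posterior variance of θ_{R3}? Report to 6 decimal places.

The Dirichlet prior is conjugate to the Multinomial likelihood: each posterior αⱼ = prior αⱼ + observed count nⱼ.
Posterior concentration: (70.47, 26.47, 35.47), total = 132.41.
Var[θ_j] = α_j(Σα−α_j)/((Σα)²(Σα+1)) = 35.47·96.94/(132.41²·133.41) = 0.001470.

0.001470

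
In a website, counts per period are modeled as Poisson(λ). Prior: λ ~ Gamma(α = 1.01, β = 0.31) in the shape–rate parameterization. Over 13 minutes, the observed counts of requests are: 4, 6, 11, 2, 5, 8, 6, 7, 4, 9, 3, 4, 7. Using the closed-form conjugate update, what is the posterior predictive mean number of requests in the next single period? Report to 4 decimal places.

5.7859

With a Gamma(shape α, rate β) prior, the Poisson likelihood is conjugate: the posterior is Gamma(α + ΣXᵢ, β + n).
Sum of counts S = 76 over n = 13 minutes.
Posterior: Gamma(α+S, β+n) = Gamma(1.01+76, 0.31+13) = Gamma(77.01, 13.31).
The predictive distribution for one future period is NegBinom with mean α/β = 5.7859.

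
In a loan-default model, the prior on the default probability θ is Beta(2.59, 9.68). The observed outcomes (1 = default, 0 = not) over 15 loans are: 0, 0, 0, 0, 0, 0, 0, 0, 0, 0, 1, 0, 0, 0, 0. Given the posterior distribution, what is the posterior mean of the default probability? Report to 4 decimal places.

The Beta prior is conjugate to a Binomial/Bernoulli likelihood; the update adds successes to α and failures to β.
Posterior: Beta(α+k, β+n−k) = Beta(2.59+1, 9.68+14) = Beta(3.59, 23.68).
Posterior mean = α/(α+β) = 3.59/27.27 = 0.1316.

0.1316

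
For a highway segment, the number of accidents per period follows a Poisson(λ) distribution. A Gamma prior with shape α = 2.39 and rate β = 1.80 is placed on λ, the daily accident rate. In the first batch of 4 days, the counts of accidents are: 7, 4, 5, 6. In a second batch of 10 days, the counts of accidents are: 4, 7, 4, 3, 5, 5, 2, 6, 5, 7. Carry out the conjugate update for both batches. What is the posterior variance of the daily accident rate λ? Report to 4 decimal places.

0.2900

With a Gamma(shape α, rate β) prior, the Poisson likelihood is conjugate: the posterior is Gamma(α + ΣXᵢ, β + n).
Batch 1: sum of counts S = 22 over n = 4 days.
After batch 1: Gamma(α+S, β+n) = Gamma(2.39+22, 1.80+4) = Gamma(24.39, 5.80).
Batch 2: sum of counts S = 48 over n = 10 days.
After batch 2: Gamma(α+S, β+n) = Gamma(24.39+48, 5.80+10) = Gamma(72.39, 15.80).
Var = α/β² = 72.39/15.80² = 0.2900.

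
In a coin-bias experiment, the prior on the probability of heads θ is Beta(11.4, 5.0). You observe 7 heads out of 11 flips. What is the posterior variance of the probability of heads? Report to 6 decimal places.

0.007767

The Beta prior is conjugate to a Binomial/Bernoulli likelihood; the update adds successes to α and failures to β.
Posterior: Beta(α+k, β+n−k) = Beta(11.4+7, 5.0+4) = Beta(18.4, 9.0).
Var = αβ/((α+β)²(α+β+1)) = 18.4·9.0/(27.4²·28.4) = 0.007767.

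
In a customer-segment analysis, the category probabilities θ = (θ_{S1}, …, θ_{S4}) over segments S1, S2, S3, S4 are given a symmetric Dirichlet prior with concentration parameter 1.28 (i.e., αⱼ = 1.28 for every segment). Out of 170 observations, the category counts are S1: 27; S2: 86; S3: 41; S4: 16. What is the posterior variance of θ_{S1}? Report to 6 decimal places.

The Dirichlet prior is conjugate to the Multinomial likelihood: each posterior αⱼ = prior αⱼ + observed count nⱼ.
Posterior concentration: (28.28, 87.28, 42.28, 17.28), total = 175.12.
Var[θ_j] = α_j(Σα−α_j)/((Σα)²(Σα+1)) = 28.28·146.84/(175.12²·176.12) = 0.000769.

0.000769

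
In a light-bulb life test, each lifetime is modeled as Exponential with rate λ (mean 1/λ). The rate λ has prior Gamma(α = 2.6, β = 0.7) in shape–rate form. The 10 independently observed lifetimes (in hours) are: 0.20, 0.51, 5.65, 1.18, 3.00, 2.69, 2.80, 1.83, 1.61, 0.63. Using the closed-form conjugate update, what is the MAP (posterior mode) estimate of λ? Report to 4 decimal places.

0.5577

With a Gamma(shape α, rate β) prior on the exponential rate λ, the posterior after n observations with total T = Σxᵢ is Gamma(α+n, β+T).
Sum of observations T = 20.10 hours; n = 10.
Posterior: Gamma(2.6+10, 0.7+20.10) = Gamma(12.6, 20.80).
Mode = (α−1)/β = 0.5577.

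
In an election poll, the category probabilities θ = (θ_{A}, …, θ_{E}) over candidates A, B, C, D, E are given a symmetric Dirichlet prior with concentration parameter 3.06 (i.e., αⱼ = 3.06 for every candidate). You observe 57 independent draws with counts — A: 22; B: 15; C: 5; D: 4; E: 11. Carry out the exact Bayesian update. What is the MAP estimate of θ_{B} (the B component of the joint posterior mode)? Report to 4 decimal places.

The Dirichlet prior is conjugate to the Multinomial likelihood: each posterior αⱼ = prior αⱼ + observed count nⱼ.
Posterior concentration: (25.06, 18.06, 8.06, 7.06, 14.06), total = 72.30.
Joint mode component: (α_{B}−1)/(Σα−K) = 17.06/67.30 = 0.2535.

0.2535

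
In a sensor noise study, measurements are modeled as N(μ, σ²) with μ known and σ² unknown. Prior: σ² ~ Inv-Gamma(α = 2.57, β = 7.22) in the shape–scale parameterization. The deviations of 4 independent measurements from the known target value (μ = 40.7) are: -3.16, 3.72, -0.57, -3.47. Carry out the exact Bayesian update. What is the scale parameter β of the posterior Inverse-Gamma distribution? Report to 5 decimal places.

With known mean μ and an Inverse-Gamma(α, β) prior on σ², the Normal likelihood is conjugate: posterior is Inv-Gamma(α + n/2, β + Σ(xᵢ−μ)²/2).
Σ(xᵢ−μ)² = (-3.16)² + (3.72)² + (-0.57)² + (-3.47)² = 36.1898.
Posterior: Inv-Gamma(2.57 + 4/2, 7.22 + 36.1898/2) = Inv-Gamma(4.57, 25.31490).
Posterior β = 25.31490.

25.31490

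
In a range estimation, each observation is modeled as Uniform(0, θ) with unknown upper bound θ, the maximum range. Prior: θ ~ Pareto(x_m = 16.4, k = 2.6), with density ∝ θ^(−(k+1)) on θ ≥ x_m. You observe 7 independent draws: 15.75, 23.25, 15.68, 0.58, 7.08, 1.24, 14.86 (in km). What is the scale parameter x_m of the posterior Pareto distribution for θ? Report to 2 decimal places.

A Pareto(scale x_m, shape k) prior on the upper bound θ of Uniform(0, θ) is conjugate: posterior is Pareto(max(x_m, max xᵢ), k + n).
Sample maximum = 23.25; prior scale x_m = 16.4 → posterior scale = max = 23.25.
Posterior shape = 2.6 + 7 = 9.6.
Posterior scale x_m = 23.25.

23.25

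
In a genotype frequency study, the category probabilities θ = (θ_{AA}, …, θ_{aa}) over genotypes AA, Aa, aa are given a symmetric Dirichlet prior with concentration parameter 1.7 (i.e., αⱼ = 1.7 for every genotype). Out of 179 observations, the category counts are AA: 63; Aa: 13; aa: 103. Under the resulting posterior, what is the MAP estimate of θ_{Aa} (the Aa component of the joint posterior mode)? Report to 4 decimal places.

0.0756

The Dirichlet prior is conjugate to the Multinomial likelihood: each posterior αⱼ = prior αⱼ + observed count nⱼ.
Posterior concentration: (64.7, 14.7, 104.7), total = 184.1.
Joint mode component: (α_{Aa}−1)/(Σα−K) = 13.7/181.1 = 0.0756.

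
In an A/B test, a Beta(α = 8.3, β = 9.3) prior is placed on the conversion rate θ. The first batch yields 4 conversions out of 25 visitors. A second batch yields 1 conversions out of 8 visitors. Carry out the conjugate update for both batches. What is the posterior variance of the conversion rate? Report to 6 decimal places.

0.003755

The Beta prior is conjugate to a Binomial/Bernoulli likelihood; the update adds successes to α and failures to β.
After batch 1: Beta(8.3+4, 9.3+21) = Beta(12.3, 30.3).
After batch 2: Beta(12.3+1, 30.3+7) = Beta(13.3, 37.3).
Var = αβ/((α+β)²(α+β+1)) = 13.3·37.3/(50.6²·51.6) = 0.003755.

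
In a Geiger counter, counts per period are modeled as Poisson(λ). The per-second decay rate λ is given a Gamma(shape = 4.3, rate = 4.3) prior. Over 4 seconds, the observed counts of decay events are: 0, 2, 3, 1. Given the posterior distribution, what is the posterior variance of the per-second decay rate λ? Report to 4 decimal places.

With a Gamma(shape α, rate β) prior, the Poisson likelihood is conjugate: the posterior is Gamma(α + ΣXᵢ, β + n).
Sum of counts S = 6 over n = 4 seconds.
Posterior: Gamma(α+S, β+n) = Gamma(4.3+6, 4.3+4) = Gamma(10.3, 8.3).
Var = α/β² = 10.3/8.3² = 0.1495.

0.1495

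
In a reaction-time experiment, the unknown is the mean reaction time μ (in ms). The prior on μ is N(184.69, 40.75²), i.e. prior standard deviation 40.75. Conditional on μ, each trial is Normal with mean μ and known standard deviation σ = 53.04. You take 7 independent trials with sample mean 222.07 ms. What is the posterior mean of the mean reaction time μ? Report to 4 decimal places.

214.7861

For Normal data with known variance σ², a Normal(μ₀, σ₀²) prior on μ is conjugate. Posterior precision = 1/σ₀² + n/σ²; posterior mean is the precision-weighted average of μ₀ and x̄.
n·x̄ = 7·222.07 = 1554.49.
σ₀² = 40.75² = 1660.5625, σ² = 53.04² = 2813.2416; σ² + n·σ₀² = 2813.2416 + 7·1660.5625 = 14437.1791.
Posterior mean = (μ₀/σ₀² + n·x̄/σ²)/(1/σ₀² + n/σ²) = (σ²·μ₀ + σ₀²·n·x̄)/(σ² + n·σ₀²) = (2813.2416·184.69 + 1660.5625·1554.49)/14437.1791 = 3100905.391729/14437.1791 = 214.7861.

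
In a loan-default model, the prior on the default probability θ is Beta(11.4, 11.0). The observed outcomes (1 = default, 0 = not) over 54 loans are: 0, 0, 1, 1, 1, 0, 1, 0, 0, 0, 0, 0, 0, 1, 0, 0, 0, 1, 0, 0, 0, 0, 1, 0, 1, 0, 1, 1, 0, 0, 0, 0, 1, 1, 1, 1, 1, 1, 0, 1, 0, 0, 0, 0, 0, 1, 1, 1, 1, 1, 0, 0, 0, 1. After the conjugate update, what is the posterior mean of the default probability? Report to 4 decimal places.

The Beta prior is conjugate to a Binomial/Bernoulli likelihood; the update adds successes to α and failures to β.
Posterior: Beta(α+k, β+n−k) = Beta(11.4+23, 11.0+31) = Beta(34.4, 42.0).
Posterior mean = α/(α+β) = 34.4/76.4 = 0.4503.

0.4503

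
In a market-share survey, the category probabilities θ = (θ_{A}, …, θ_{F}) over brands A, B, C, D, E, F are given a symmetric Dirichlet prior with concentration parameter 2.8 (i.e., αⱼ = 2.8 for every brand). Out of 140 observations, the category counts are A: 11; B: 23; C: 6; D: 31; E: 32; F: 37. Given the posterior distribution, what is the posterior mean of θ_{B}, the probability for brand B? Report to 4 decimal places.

0.1645

The Dirichlet prior is conjugate to the Multinomial likelihood: each posterior αⱼ = prior αⱼ + observed count nⱼ.
Posterior concentration: (13.8, 25.8, 8.8, 33.8, 34.8, 39.8), total = 156.8.
E[θ_{B}|data] = α_{B}/Σα = 25.8/156.8 = 0.1645.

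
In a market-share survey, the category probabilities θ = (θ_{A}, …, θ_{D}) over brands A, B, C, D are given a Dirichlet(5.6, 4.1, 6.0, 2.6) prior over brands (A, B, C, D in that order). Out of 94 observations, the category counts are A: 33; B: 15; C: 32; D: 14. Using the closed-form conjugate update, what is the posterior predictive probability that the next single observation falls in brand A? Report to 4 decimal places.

The Dirichlet prior is conjugate to the Multinomial likelihood: each posterior αⱼ = prior αⱼ + observed count nⱼ.
Posterior concentration: (38.6, 19.1, 38.0, 16.6), total = 112.3.
P(next = A | data) = α_{A}/Σα = 0.3437.

0.3437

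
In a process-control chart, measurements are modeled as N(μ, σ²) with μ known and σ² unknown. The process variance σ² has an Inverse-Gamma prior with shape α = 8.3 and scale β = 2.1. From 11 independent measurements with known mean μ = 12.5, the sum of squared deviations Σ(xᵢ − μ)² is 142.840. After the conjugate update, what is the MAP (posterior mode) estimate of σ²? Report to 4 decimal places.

4.9676

With known mean μ and an Inverse-Gamma(α, β) prior on σ², the Normal likelihood is conjugate: posterior is Inv-Gamma(α + n/2, β + Σ(xᵢ−μ)²/2).
Posterior: Inv-Gamma(8.3 + 11/2, 2.1 + 142.840/2) = Inv-Gamma(13.80, 73.5200).
Mode = β/(α+1) = 73.5200/14.80 = 4.9676.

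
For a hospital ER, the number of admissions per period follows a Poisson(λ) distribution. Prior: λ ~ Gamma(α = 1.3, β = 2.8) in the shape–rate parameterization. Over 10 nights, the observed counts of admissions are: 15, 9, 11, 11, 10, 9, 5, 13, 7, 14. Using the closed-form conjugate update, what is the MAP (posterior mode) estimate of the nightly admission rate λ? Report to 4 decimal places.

8.1484

With a Gamma(shape α, rate β) prior, the Poisson likelihood is conjugate: the posterior is Gamma(α + ΣXᵢ, β + n).
Sum of counts S = 104 over n = 10 nights.
Posterior: Gamma(α+S, β+n) = Gamma(1.3+104, 2.8+10) = Gamma(105.3, 12.8).
Mode of Gamma(α,β) for α≥1 is (α−1)/β = 104.3/12.8 = 8.1484.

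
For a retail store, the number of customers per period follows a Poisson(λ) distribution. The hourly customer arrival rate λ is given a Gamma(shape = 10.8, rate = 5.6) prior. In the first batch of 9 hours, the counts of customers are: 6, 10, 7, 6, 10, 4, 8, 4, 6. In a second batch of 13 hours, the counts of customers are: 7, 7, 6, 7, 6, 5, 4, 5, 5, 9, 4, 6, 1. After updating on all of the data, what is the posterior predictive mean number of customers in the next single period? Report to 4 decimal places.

With a Gamma(shape α, rate β) prior, the Poisson likelihood is conjugate: the posterior is Gamma(α + ΣXᵢ, β + n).
Batch 1: sum of counts S = 61 over n = 9 hours.
After batch 1: Gamma(α+S, β+n) = Gamma(10.8+61, 5.6+9) = Gamma(71.8, 14.6).
Batch 2: sum of counts S = 72 over n = 13 hours.
After batch 2: Gamma(α+S, β+n) = Gamma(71.8+72, 14.6+13) = Gamma(143.8, 27.6).
The predictive distribution for one future period is NegBinom with mean α/β = 5.2101.

5.2101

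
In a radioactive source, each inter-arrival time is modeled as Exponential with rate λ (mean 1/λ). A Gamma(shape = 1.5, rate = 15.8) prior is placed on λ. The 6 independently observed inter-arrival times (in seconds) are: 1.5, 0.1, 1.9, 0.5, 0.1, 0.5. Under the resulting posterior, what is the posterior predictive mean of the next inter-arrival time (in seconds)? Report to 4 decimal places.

With a Gamma(shape α, rate β) prior on the exponential rate λ, the posterior after n observations with total T = Σxᵢ is Gamma(α+n, β+T).
Sum of observations T = 4.6 seconds; n = 6.
Posterior: Gamma(1.5+6, 15.8+4.6) = Gamma(7.5, 20.4).
The predictive distribution for the next observation is Lomax; its mean is β/(α−1) = 20.4/6.5 = 3.1385.

3.1385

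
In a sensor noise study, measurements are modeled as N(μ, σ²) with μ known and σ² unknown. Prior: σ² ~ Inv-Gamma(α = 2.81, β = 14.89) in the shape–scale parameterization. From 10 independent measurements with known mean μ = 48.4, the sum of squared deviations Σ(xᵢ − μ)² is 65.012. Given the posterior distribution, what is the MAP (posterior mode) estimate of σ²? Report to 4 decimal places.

5.3798

With known mean μ and an Inverse-Gamma(α, β) prior on σ², the Normal likelihood is conjugate: posterior is Inv-Gamma(α + n/2, β + Σ(xᵢ−μ)²/2).
Posterior: Inv-Gamma(2.81 + 10/2, 14.89 + 65.012/2) = Inv-Gamma(7.81, 47.3960).
Mode = β/(α+1) = 47.3960/8.81 = 5.3798.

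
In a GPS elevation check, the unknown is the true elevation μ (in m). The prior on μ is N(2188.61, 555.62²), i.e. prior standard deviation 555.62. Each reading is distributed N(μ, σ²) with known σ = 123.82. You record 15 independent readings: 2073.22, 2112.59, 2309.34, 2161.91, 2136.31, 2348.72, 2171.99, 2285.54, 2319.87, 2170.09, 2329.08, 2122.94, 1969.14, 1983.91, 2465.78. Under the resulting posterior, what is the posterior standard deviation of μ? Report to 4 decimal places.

31.9174

For Normal data with known variance σ², a Normal(μ₀, σ₀²) prior on μ is conjugate. Posterior precision = 1/σ₀² + n/σ²; posterior mean is the precision-weighted average of μ₀ and x̄.
σ₀² = 555.62² = 308713.5844, σ² = 123.82² = 15331.3924; σ² + n·σ₀² = 15331.3924 + 15·308713.5844 = 4646035.1584.
Posterior precision = 1/σ₀² + n/σ² = 1/308713.5844 + 15/15331.3924 = (σ² + n·σ₀²)/(σ₀²σ²) = 4646035.1584/(308713.5844·15331.3924); posterior variance σₙ² = σ₀²σ²/(σ² + n·σ₀²) = 308713.5844·15331.3924/4646035.1584 = 1018.720036.
Posterior SD = √σₙ² = √(308713.5844·15331.3924/4646035.1584) = 31.9174.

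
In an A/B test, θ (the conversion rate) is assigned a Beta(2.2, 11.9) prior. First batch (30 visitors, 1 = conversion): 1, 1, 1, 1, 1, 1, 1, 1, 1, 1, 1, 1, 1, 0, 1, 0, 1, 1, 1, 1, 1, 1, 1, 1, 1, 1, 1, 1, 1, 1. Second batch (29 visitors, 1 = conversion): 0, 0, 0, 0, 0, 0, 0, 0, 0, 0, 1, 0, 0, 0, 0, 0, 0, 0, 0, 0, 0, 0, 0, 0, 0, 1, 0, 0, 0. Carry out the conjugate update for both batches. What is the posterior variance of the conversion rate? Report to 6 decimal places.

The Beta prior is conjugate to a Binomial/Bernoulli likelihood; the update adds successes to α and failures to β.
After batch 1: Beta(2.2+28, 11.9+2) = Beta(30.2, 13.9).
After batch 2: Beta(30.2+2, 13.9+27) = Beta(32.2, 40.9).
Var = αβ/((α+β)²(α+β+1)) = 32.2·40.9/(73.1²·74.1) = 0.003326.

0.003326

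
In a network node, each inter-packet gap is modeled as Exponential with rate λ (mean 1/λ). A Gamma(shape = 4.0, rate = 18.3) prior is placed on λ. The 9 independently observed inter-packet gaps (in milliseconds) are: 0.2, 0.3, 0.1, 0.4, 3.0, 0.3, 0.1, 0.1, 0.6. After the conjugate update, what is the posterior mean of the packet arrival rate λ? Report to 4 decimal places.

With a Gamma(shape α, rate β) prior on the exponential rate λ, the posterior after n observations with total T = Σxᵢ is Gamma(α+n, β+T).
Sum of observations T = 5.1 milliseconds; n = 9.
Posterior: Gamma(4.0+9, 18.3+5.1) = Gamma(13.0, 23.4).
Posterior mean of λ = α/β = 13.0/23.4 = 0.5556.

0.5556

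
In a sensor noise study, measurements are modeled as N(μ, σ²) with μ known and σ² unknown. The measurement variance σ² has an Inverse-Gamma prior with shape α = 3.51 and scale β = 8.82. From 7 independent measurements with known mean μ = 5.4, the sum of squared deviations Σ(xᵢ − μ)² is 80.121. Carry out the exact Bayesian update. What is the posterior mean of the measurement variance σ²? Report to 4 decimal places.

With known mean μ and an Inverse-Gamma(α, β) prior on σ², the Normal likelihood is conjugate: posterior is Inv-Gamma(α + n/2, β + Σ(xᵢ−μ)²/2).
Posterior: Inv-Gamma(3.51 + 7/2, 8.82 + 80.121/2) = Inv-Gamma(7.01, 48.8805).
E[σ²|data] = β/(α−1) = 48.8805/6.01 = 8.1332.

8.1332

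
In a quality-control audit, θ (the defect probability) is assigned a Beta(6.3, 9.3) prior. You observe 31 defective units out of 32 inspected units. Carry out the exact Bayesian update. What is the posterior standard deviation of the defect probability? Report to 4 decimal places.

The Beta prior is conjugate to a Binomial/Bernoulli likelihood; the update adds successes to α and failures to β.
Posterior: Beta(α+k, β+n−k) = Beta(6.3+31, 9.3+1) = Beta(37.3, 10.3).
Var = αβ/((α+β)²(α+β+1)) = 37.3·10.3/(47.6²·48.6) = 0.00348896; SD = √0.00348896 = 0.0591.

0.0591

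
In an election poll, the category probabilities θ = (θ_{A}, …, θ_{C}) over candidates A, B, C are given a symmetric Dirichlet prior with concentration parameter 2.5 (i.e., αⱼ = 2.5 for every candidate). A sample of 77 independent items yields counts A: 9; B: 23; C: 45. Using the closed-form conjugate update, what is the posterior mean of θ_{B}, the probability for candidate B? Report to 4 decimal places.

0.3018

The Dirichlet prior is conjugate to the Multinomial likelihood: each posterior αⱼ = prior αⱼ + observed count nⱼ.
Posterior concentration: (11.5, 25.5, 47.5), total = 84.5.
E[θ_{B}|data] = α_{B}/Σα = 25.5/84.5 = 0.3018.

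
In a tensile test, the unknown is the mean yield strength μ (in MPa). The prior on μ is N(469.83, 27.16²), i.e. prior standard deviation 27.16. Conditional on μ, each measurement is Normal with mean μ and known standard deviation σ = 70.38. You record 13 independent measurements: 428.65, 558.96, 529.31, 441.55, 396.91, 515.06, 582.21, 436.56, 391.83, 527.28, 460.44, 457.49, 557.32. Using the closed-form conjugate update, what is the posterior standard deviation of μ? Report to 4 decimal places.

For Normal data with known variance σ², a Normal(μ₀, σ₀²) prior on μ is conjugate. Posterior precision = 1/σ₀² + n/σ²; posterior mean is the precision-weighted average of μ₀ and x̄.
σ₀² = 27.16² = 737.6656, σ² = 70.38² = 4953.3444; σ² + n·σ₀² = 4953.3444 + 13·737.6656 = 14542.9972.
Posterior precision = 1/σ₀² + n/σ² = 1/737.6656 + 13/4953.3444 = (σ² + n·σ₀²)/(σ₀²σ²) = 14542.9972/(737.6656·4953.3444); posterior variance σₙ² = σ₀²σ²/(σ² + n·σ₀²) = 737.6656·4953.3444/14542.9972 = 251.248881.
Posterior SD = √σₙ² = √(737.6656·4953.3444/14542.9972) = 15.8508.

15.8508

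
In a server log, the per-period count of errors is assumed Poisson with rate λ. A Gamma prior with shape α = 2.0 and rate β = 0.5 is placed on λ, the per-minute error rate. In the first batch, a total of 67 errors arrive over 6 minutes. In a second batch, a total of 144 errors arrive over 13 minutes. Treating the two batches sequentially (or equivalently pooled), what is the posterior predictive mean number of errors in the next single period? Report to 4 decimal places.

With a Gamma(shape α, rate β) prior, the Poisson likelihood is conjugate: the posterior is Gamma(α + ΣXᵢ, β + n).
After batch 1: Gamma(α+S, β+n) = Gamma(2.0+67, 0.5+6) = Gamma(69.0, 6.5).
After batch 2: Gamma(α+S, β+n) = Gamma(69.0+144, 6.5+13) = Gamma(213.0, 19.5).
The predictive distribution for one future period is NegBinom with mean α/β = 10.9231.

10.9231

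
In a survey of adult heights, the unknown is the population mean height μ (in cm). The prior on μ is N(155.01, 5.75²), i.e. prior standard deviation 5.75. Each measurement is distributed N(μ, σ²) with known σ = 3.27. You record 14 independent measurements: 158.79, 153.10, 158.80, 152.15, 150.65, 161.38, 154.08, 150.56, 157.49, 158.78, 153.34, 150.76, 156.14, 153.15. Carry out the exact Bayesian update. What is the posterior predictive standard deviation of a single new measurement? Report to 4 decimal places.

3.3822

For Normal data with known variance σ², a Normal(μ₀, σ₀²) prior on μ is conjugate. Posterior precision = 1/σ₀² + n/σ²; posterior mean is the precision-weighted average of μ₀ and x̄.
σ₀² = 5.75² = 33.0625, σ² = 3.27² = 10.6929; σ² + n·σ₀² = 10.6929 + 14·33.0625 = 473.5679.
Posterior precision = 1/σ₀² + n/σ² = 1/33.0625 + 14/10.6929 = (σ² + n·σ₀²)/(σ₀²σ²) = 473.5679/(33.0625·10.6929); posterior variance σₙ² = σ₀²σ²/(σ² + n·σ₀²) = 33.0625·10.6929/473.5679 = 0.746533.
Predictive variance for one new observation = σₙ² + σ² = 33.0625·10.6929/473.5679 + 10.6929 = σ²·(σ₀² + 473.5679)/473.5679 = 10.6929·506.6304/473.5679 = 11.439433; SD = √(10.6929·506.6304/473.5679) = 3.3822.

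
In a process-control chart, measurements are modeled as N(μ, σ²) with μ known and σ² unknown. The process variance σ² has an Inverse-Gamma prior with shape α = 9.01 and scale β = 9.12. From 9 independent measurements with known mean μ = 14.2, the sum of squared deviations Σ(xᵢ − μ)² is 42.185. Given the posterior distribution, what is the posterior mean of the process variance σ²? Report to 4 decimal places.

With known mean μ and an Inverse-Gamma(α, β) prior on σ², the Normal likelihood is conjugate: posterior is Inv-Gamma(α + n/2, β + Σ(xᵢ−μ)²/2).
Posterior: Inv-Gamma(9.01 + 9/2, 9.12 + 42.185/2) = Inv-Gamma(13.51, 30.2125).
E[σ²|data] = β/(α−1) = 30.2125/12.51 = 2.4151.

2.4151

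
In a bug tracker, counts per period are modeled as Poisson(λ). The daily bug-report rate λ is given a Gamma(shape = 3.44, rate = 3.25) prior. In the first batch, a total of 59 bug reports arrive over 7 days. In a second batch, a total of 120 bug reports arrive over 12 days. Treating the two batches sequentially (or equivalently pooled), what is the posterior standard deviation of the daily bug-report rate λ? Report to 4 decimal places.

0.6071

With a Gamma(shape α, rate β) prior, the Poisson likelihood is conjugate: the posterior is Gamma(α + ΣXᵢ, β + n).
After batch 1: Gamma(α+S, β+n) = Gamma(3.44+59, 3.25+7) = Gamma(62.44, 10.25).
After batch 2: Gamma(α+S, β+n) = Gamma(62.44+120, 10.25+12) = Gamma(182.44, 22.25).
SD = √α/β = √182.44/22.25 = 0.6071.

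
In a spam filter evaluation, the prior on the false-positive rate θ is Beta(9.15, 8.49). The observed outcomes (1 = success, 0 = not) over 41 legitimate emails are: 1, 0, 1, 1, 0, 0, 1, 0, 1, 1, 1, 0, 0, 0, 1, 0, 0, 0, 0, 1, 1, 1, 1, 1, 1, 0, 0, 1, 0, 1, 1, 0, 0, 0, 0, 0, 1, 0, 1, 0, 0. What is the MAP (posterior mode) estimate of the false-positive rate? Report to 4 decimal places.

The Beta prior is conjugate to a Binomial/Bernoulli likelihood; the update adds successes to α and failures to β.
Posterior: Beta(α+k, β+n−k) = Beta(9.15+19, 8.49+22) = Beta(28.15, 30.49).
Mode of Beta(a,b) for a,b>1 is (a−1)/(a+b−2) = 27.15/56.64 = 0.4793.

0.4793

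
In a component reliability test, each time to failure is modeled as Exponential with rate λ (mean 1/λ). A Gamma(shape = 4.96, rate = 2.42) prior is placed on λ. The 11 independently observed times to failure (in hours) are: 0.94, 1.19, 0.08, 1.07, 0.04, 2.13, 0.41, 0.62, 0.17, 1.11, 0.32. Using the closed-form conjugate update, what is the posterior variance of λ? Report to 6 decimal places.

With a Gamma(shape α, rate β) prior on the exponential rate λ, the posterior after n observations with total T = Σxᵢ is Gamma(α+n, β+T).
Sum of observations T = 8.08 hours; n = 11.
Posterior: Gamma(4.96+11, 2.42+8.08) = Gamma(15.96, 10.50).
Var = α/β² = 0.144762.

0.144762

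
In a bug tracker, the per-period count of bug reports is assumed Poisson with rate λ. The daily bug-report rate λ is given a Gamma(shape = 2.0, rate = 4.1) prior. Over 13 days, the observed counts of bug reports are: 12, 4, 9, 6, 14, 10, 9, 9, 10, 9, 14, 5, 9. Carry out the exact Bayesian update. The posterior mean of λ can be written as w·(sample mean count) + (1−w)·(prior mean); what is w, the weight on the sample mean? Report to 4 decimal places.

0.7602

With a Gamma(shape α, rate β) prior, the Poisson likelihood is conjugate: the posterior is Gamma(α + ΣXᵢ, β + n).
Posterior mean = (α₀+S)/(β₀+n) = [n/(β₀+n)]·(S/n) + [β₀/(β₀+n)]·(α₀/β₀), so only n and β₀ enter the weight.
Weight on data w = n/(β₀+n) = 13/(4.1+13) = 13/17.1 = 0.7602.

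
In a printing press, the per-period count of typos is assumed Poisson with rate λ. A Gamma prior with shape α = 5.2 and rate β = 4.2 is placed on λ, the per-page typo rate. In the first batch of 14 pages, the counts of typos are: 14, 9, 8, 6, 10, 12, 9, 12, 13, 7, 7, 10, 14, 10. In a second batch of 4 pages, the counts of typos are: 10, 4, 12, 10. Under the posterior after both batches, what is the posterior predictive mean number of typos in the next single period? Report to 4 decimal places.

With a Gamma(shape α, rate β) prior, the Poisson likelihood is conjugate: the posterior is Gamma(α + ΣXᵢ, β + n).
Batch 1: sum of counts S = 141 over n = 14 pages.
After batch 1: Gamma(α+S, β+n) = Gamma(5.2+141, 4.2+14) = Gamma(146.2, 18.2).
Batch 2: sum of counts S = 36 over n = 4 pages.
After batch 2: Gamma(α+S, β+n) = Gamma(146.2+36, 18.2+4) = Gamma(182.2, 22.2).
The predictive distribution for one future period is NegBinom with mean α/β = 8.2072.

8.2072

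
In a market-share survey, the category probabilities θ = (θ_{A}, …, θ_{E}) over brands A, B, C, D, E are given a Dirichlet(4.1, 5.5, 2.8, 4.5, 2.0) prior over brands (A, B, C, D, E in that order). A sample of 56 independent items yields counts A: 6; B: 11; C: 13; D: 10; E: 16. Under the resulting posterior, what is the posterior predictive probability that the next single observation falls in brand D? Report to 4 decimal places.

The Dirichlet prior is conjugate to the Multinomial likelihood: each posterior αⱼ = prior αⱼ + observed count nⱼ.
Posterior concentration: (10.1, 16.5, 15.8, 14.5, 18.0), total = 74.9.
P(next = D | data) = α_{D}/Σα = 0.1936.

0.1936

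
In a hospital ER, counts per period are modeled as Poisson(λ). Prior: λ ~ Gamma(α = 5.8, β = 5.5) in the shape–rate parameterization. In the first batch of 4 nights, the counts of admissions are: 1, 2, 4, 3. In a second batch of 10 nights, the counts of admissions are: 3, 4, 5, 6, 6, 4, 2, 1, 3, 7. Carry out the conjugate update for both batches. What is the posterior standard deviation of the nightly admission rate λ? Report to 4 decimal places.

0.3865

With a Gamma(shape α, rate β) prior, the Poisson likelihood is conjugate: the posterior is Gamma(α + ΣXᵢ, β + n).
Batch 1: sum of counts S = 10 over n = 4 nights.
After batch 1: Gamma(α+S, β+n) = Gamma(5.8+10, 5.5+4) = Gamma(15.8, 9.5).
Batch 2: sum of counts S = 41 over n = 10 nights.
After batch 2: Gamma(α+S, β+n) = Gamma(15.8+41, 9.5+10) = Gamma(56.8, 19.5).
SD = √α/β = √56.8/19.5 = 0.3865.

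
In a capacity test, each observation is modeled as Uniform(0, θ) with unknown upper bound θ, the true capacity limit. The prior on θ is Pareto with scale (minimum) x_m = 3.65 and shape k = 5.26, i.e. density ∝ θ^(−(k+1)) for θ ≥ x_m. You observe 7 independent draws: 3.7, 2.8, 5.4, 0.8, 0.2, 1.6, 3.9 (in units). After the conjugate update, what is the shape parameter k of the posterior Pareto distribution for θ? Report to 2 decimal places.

12.26

A Pareto(scale x_m, shape k) prior on the upper bound θ of Uniform(0, θ) is conjugate: posterior is Pareto(max(x_m, max xᵢ), k + n).
Sample maximum = 5.4; prior scale x_m = 3.65 → posterior scale = max = 5.40.
Posterior shape = 5.26 + 7 = 12.26.
Posterior shape k = 12.26.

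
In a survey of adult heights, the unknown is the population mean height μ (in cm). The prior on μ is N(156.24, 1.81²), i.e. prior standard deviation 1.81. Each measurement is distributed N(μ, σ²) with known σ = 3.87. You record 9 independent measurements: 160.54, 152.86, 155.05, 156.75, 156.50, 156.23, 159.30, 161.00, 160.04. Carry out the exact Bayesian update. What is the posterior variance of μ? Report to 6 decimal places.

For Normal data with known variance σ², a Normal(μ₀, σ₀²) prior on μ is conjugate. Posterior precision = 1/σ₀² + n/σ²; posterior mean is the precision-weighted average of μ₀ and x̄.
σ₀² = 1.81² = 3.2761, σ² = 3.87² = 14.9769; σ² + n·σ₀² = 14.9769 + 9·3.2761 = 44.4618.
Posterior precision = 1/σ₀² + n/σ² = 1/3.2761 + 9/14.9769 = (σ² + n·σ₀²)/(σ₀²σ²) = 44.4618/(3.2761·14.9769); posterior variance σₙ² = σ₀²σ²/(σ² + n·σ₀²) = 3.2761·14.9769/44.4618 = 1.103550.

1.103550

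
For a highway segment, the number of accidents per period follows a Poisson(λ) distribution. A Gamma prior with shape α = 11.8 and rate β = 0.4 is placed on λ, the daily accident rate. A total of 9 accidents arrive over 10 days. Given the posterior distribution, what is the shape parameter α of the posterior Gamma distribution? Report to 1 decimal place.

With a Gamma(shape α, rate β) prior, the Poisson likelihood is conjugate: the posterior is Gamma(α + ΣXᵢ, β + n).
Posterior: Gamma(α+S, β+n) = Gamma(11.8+9, 0.4+10) = Gamma(20.8, 10.4).
Posterior α = 20.8.

20.8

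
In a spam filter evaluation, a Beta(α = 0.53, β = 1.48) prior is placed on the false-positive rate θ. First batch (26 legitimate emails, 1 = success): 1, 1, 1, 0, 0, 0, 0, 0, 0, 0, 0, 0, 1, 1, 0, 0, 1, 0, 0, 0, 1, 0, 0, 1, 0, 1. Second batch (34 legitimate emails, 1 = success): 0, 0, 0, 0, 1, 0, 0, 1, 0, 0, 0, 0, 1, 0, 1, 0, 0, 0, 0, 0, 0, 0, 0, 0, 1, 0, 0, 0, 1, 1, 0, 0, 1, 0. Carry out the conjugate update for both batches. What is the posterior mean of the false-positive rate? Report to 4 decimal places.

The Beta prior is conjugate to a Binomial/Bernoulli likelihood; the update adds successes to α and failures to β.
After batch 1: Beta(0.53+9, 1.48+17) = Beta(9.53, 18.48).
After batch 2: Beta(9.53+8, 18.48+26) = Beta(17.53, 44.48).
Posterior mean = α/(α+β) = 17.53/62.01 = 0.2827.

0.2827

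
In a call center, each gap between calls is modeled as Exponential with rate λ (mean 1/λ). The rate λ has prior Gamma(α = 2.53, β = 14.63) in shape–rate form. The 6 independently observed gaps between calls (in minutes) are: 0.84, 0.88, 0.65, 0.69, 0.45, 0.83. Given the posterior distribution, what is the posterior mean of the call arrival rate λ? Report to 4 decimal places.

With a Gamma(shape α, rate β) prior on the exponential rate λ, the posterior after n observations with total T = Σxᵢ is Gamma(α+n, β+T).
Sum of observations T = 4.34 minutes; n = 6.
Posterior: Gamma(2.53+6, 14.63+4.34) = Gamma(8.53, 18.97).
Posterior mean of λ = α/β = 8.53/18.97 = 0.4497.

0.4497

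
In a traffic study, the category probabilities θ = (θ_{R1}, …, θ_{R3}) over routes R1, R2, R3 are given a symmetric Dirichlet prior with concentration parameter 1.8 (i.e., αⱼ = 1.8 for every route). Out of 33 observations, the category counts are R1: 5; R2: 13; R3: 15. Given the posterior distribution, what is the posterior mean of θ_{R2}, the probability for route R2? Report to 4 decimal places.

0.3854

The Dirichlet prior is conjugate to the Multinomial likelihood: each posterior αⱼ = prior αⱼ + observed count nⱼ.
Posterior concentration: (6.8, 14.8, 16.8), total = 38.4.
E[θ_{R2}|data] = α_{R2}/Σα = 14.8/38.4 = 0.3854.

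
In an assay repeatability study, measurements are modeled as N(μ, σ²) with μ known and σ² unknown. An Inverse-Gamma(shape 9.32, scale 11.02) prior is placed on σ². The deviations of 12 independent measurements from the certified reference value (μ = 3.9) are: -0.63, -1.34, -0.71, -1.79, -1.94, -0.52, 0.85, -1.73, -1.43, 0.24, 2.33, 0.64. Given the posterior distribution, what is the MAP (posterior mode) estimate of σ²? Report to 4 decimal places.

1.3367

With known mean μ and an Inverse-Gamma(α, β) prior on σ², the Normal likelihood is conjugate: posterior is Inv-Gamma(α + n/2, β + Σ(xᵢ−μ)²/2).
Σ(xᵢ−μ)² = (-0.63)² + (-1.34)² + (-0.71)² + (-1.79)² + (-1.94)² + (-0.52)² + (0.85)² + (-1.73)² + (-1.43)² + (0.24)² + (2.33)² + (0.64)² = 21.5911.
Posterior: Inv-Gamma(9.32 + 12/2, 11.02 + 21.5911/2) = Inv-Gamma(15.32, 21.81555).
Mode = β/(α+1) = 21.81555/16.32 = 1.3367.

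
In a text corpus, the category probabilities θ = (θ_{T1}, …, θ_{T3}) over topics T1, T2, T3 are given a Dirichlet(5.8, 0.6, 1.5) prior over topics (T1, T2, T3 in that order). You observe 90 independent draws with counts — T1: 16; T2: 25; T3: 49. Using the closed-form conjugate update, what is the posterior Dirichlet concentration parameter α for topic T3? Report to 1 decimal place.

The Dirichlet prior is conjugate to the Multinomial likelihood: each posterior αⱼ = prior αⱼ + observed count nⱼ.
Posterior concentration: (21.8, 25.6, 50.5), total = 97.9.
α_{T3} = 1.5 + 49 = 50.5.

50.5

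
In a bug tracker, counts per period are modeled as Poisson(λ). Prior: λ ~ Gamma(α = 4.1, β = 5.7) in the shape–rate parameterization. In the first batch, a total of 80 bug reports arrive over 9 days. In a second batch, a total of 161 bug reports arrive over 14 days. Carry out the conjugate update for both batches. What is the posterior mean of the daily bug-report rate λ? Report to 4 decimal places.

With a Gamma(shape α, rate β) prior, the Poisson likelihood is conjugate: the posterior is Gamma(α + ΣXᵢ, β + n).
After batch 1: Gamma(α+S, β+n) = Gamma(4.1+80, 5.7+9) = Gamma(84.1, 14.7).
After batch 2: Gamma(α+S, β+n) = Gamma(84.1+161, 14.7+14) = Gamma(245.1, 28.7).
Posterior mean = α/β = 245.1/28.7 = 8.5401.

8.5401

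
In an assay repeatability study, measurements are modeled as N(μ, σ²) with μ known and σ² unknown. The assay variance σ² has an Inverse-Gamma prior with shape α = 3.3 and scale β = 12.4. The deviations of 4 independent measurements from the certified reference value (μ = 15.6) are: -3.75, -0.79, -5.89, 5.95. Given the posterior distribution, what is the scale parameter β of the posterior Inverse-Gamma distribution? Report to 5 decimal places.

With known mean μ and an Inverse-Gamma(α, β) prior on σ², the Normal likelihood is conjugate: posterior is Inv-Gamma(α + n/2, β + Σ(xᵢ−μ)²/2).
Σ(xᵢ−μ)² = (-3.75)² + (-0.79)² + (-5.89)² + (5.95)² = 84.7812.
Posterior: Inv-Gamma(3.3 + 4/2, 12.4 + 84.7812/2) = Inv-Gamma(5.30, 54.79060).
Posterior β = 54.79060.

54.79060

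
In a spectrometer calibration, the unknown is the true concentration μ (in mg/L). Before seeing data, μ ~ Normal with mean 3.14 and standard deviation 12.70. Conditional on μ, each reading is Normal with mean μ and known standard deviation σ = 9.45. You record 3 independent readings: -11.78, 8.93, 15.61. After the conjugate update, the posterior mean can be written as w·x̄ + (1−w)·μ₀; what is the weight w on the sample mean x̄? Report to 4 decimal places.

For Normal data with known variance σ², a Normal(μ₀, σ₀²) prior on μ is conjugate. Posterior precision = 1/σ₀² + n/σ²; posterior mean is the precision-weighted average of μ₀ and x̄.
σ₀² = 12.70² = 161.29, σ² = 9.45² = 89.3025. Prior precision 1/σ₀² = 1/161.29; data precision n/σ² = 3/89.3025.
w = (n/σ²)/(1/σ₀² + n/σ²) = n·σ₀²/(σ² + n·σ₀²) = 3·161.29/(89.3025 + 3·161.29) = 483.87/573.1725 = 0.8442.

0.8442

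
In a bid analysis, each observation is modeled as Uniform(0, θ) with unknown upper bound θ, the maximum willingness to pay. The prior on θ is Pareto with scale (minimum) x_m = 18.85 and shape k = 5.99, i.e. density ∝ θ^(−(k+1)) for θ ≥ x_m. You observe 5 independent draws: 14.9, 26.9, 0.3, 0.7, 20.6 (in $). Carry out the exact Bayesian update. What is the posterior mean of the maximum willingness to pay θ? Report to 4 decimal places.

A Pareto(scale x_m, shape k) prior on the upper bound θ of Uniform(0, θ) is conjugate: posterior is Pareto(max(x_m, max xᵢ), k + n).
Sample maximum = 26.9; prior scale x_m = 18.85 → posterior scale = max = 26.90.
Posterior shape = 5.99 + 5 = 10.99.
E[θ|data] = k·x_m/(k−1) = 10.99·26.90/9.99 = 29.5927.

29.5927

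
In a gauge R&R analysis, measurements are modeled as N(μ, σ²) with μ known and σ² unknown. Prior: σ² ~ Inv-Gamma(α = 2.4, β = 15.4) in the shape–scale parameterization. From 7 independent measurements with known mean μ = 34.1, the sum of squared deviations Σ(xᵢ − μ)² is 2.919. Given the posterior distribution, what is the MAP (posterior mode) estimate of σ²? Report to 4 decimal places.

With known mean μ and an Inverse-Gamma(α, β) prior on σ², the Normal likelihood is conjugate: posterior is Inv-Gamma(α + n/2, β + Σ(xᵢ−μ)²/2).
Posterior: Inv-Gamma(2.4 + 7/2, 15.4 + 2.919/2) = Inv-Gamma(5.90, 16.8595).
Mode = β/(α+1) = 16.8595/6.90 = 2.4434.

2.4434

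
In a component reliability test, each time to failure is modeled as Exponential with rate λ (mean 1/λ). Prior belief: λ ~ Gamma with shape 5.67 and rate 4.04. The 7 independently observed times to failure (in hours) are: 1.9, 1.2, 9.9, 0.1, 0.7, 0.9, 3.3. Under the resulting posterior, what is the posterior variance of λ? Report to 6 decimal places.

0.026083

With a Gamma(shape α, rate β) prior on the exponential rate λ, the posterior after n observations with total T = Σxᵢ is Gamma(α+n, β+T).
Sum of observations T = 18.0 hours; n = 7.
Posterior: Gamma(5.67+7, 4.04+18.0) = Gamma(12.67, 22.04).
Var = α/β² = 0.026083.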